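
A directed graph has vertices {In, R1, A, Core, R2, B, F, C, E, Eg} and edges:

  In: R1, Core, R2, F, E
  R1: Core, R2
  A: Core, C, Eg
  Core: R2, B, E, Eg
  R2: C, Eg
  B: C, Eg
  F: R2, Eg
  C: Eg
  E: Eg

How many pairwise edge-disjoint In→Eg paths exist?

5

Assign every edge capacity 1; by Menger, the answer equals the max flow.
Path In→Core→Eg (+1); total 1.
Path In→R2→Eg (+1); total 2.
Path In→F→Eg (+1); total 3.
Path In→E→Eg (+1); total 4.
Path In→R1→Core→B→Eg (+1); total 5.
No residual In→Eg path; max flow = 5.
Certifying cut of size 5: {In→Core, In→E, In→F, In→R1, In→R2}.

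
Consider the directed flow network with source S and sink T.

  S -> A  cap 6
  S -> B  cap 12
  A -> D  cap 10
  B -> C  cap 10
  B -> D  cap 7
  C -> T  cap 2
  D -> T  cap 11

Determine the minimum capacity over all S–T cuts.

13

Augment S→A→D→T: bottleneck 6, flow now 6.
Augment S→B→C→T: bottleneck 2, flow now 8.
Augment S→B→D→T: bottleneck 5, flow now 13.
No augmenting path remains; maximum flow = 13.
By max-flow min-cut, the minimum cut capacity equals the max flow.
In the residual graph, reachable from S: {S, A, B, C, D}.
Min-cut edges: C→T (2), D→T (11); capacity 2 + 11 = 13.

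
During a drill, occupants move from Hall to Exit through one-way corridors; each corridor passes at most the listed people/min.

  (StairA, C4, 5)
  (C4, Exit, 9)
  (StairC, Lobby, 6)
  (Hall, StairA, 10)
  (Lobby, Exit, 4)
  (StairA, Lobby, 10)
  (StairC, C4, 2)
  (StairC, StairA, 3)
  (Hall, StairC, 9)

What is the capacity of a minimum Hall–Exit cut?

11

Augment Hall→StairA→C4→Exit: bottleneck 5, flow now 5.
Augment Hall→StairA→Lobby→Exit: bottleneck 4, flow now 9.
Augment Hall→StairC→C4→Exit: bottleneck 2, flow now 11.
No augmenting path remains; maximum flow = 11.
By max-flow min-cut, the minimum cut capacity equals the max flow.
In the residual graph, reachable from Hall: {Hall, StairA, StairC, Lobby}.
Min-cut edges: StairA→C4 (5), StairC→C4 (2), Lobby→Exit (4); capacity 5 + 2 + 4 = 11.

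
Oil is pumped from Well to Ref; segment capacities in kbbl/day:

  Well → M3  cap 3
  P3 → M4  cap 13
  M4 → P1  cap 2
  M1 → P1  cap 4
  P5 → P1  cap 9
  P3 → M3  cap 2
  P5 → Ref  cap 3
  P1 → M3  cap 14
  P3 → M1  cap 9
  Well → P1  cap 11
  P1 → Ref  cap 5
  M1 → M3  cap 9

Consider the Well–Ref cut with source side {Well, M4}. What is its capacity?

16

Edges leaving {Well, M4}: Well→P1 (11), Well→M3 (3), M4→P1 (2).
Cut capacity = 11 + 3 + 2 = 16.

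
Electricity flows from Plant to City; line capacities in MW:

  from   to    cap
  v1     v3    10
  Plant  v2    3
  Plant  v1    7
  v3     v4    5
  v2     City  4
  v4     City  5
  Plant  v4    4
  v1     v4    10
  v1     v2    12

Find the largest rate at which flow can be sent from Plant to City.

Augment Plant→v2→City: bottleneck 3, flow now 3.
Augment Plant→v4→City: bottleneck 4, flow now 7.
Augment Plant→v1→v2→City: bottleneck 1, flow now 8.
Augment Plant→v1→v4→City: bottleneck 1, flow now 9.
No augmenting path remains; maximum flow = 9.
In the residual graph, reachable from Plant: {Plant, v1, v2, v3, v4}.
Min-cut edges: v2→City (4), v4→City (5); capacity 4 + 5 = 9.
This cut is saturated, so no flow can exceed 9.

9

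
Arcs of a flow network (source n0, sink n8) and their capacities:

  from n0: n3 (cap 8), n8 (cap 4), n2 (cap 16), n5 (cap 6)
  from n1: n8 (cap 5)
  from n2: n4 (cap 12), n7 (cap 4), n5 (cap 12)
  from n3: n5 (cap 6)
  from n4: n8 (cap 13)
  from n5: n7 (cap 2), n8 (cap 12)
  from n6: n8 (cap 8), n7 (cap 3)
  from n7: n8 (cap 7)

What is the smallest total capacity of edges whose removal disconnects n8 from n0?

32

Augment n0→n8: bottleneck 4, flow now 4.
Augment n0→n5→n8: bottleneck 6, flow now 10.
Augment n0→n2→n4→n8: bottleneck 12, flow now 22.
Augment n0→n2→n5→n8: bottleneck 4, flow now 26.
Augment n0→n3→n5→n8: bottleneck 2, flow now 28.
Augment n0→n3→n5→n7→n8: bottleneck 2, flow now 30.
Augment n0→n3→n5→n2→n7→n8: bottleneck 2, flow now 32. (uses reverse residual edge)
No augmenting path remains; maximum flow = 32.
By max-flow min-cut, the minimum cut capacity equals the max flow.
In the residual graph, reachable from n0: {n0, n3}.
Min-cut edges: n0→n2 (16), n0→n5 (6), n0→n8 (4), n3→n5 (6); capacity 16 + 6 + 4 + 6 = 32.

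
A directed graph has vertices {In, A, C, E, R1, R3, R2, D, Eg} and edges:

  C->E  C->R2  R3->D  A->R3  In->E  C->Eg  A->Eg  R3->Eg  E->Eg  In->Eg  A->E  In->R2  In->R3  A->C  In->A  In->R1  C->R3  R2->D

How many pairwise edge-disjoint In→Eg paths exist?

Assign every edge capacity 1; by Menger, the answer equals the max flow.
Path In→Eg (+1); total 1.
Path In→A→Eg (+1); total 2.
Path In→E→Eg (+1); total 3.
Path In→R3→Eg (+1); total 4.
No residual In→Eg path; max flow = 4.
Certifying cut of size 4: {In→A, In→E, In→Eg, In→R3}.

4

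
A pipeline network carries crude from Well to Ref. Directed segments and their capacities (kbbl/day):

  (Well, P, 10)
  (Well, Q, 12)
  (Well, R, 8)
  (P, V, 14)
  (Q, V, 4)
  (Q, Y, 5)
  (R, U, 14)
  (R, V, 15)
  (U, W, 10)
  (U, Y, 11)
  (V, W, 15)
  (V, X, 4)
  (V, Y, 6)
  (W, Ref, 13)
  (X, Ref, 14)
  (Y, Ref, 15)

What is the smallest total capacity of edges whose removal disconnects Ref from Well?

Augment Well→Q→Y→Ref: bottleneck 5, flow now 5.
Augment Well→P→V→W→Ref: bottleneck 10, flow now 15.
Augment Well→Q→V→W→Ref: bottleneck 3, flow now 18.
Augment Well→Q→V→X→Ref: bottleneck 1, flow now 19.
Augment Well→R→U→Y→Ref: bottleneck 8, flow now 27.
No augmenting path remains; maximum flow = 27.
By max-flow min-cut, the minimum cut capacity equals the max flow.
In the residual graph, reachable from Well: {Well, Q}.
Min-cut edges: Well→P (10), Well→R (8), Q→V (4), Q→Y (5); capacity 10 + 8 + 4 + 5 = 27.

27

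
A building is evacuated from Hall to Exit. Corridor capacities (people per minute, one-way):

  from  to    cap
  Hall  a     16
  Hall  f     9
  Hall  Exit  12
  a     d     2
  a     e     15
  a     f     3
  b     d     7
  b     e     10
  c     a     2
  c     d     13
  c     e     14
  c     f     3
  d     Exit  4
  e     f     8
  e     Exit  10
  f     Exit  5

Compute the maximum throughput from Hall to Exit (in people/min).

29

Augment Hall→Exit: bottleneck 12, flow now 12.
Augment Hall→f→Exit: bottleneck 5, flow now 17.
Augment Hall→a→d→Exit: bottleneck 2, flow now 19.
Augment Hall→a→e→Exit: bottleneck 10, flow now 29.
No augmenting path remains; maximum flow = 29.
In the residual graph, reachable from Hall: {Hall, a, e, f}.
Min-cut edges: Hall→Exit (12), a→d (2), e→Exit (10), f→Exit (5); capacity 12 + 2 + 10 + 5 = 29.
This cut is saturated, so no flow can exceed 29.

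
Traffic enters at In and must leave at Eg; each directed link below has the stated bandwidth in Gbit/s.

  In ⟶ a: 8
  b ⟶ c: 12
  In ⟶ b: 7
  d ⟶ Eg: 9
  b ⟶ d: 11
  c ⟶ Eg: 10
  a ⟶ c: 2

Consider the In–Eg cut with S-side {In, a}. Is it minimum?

Given cut capacity: 7 + 2 = 9.
Augment In→a→c→Eg: bottleneck 2, flow now 2.
Augment In→b→c→Eg: bottleneck 7, flow now 9.
No augmenting path remains; maximum flow = 9.
Cut capacity 9 equals the max flow, so it is a minimum cut.

Yes — it is a minimum cut (capacity 9).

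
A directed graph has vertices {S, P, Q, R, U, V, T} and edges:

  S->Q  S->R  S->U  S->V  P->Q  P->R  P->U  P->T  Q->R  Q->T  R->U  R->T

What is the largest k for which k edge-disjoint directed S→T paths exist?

2

Assign every edge capacity 1; by Menger, the answer equals the max flow.
Path S→Q→T (+1); total 1.
Path S→R→T (+1); total 2.
No residual S→T path; max flow = 2.
Certifying cut of size 2: {S→Q, S→R}.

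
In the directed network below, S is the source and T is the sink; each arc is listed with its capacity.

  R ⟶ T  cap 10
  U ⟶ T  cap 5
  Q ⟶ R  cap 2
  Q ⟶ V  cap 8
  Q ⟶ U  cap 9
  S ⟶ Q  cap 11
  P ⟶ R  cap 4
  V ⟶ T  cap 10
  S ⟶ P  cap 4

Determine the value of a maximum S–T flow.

15

Augment S→P→R→T: bottleneck 4, flow now 4.
Augment S→Q→R→T: bottleneck 2, flow now 6.
Augment S→Q→U→T: bottleneck 5, flow now 11.
Augment S→Q→V→T: bottleneck 4, flow now 15.
No augmenting path remains; maximum flow = 15.
In the residual graph, reachable from S: {S}.
Min-cut edges: S→P (4), S→Q (11); capacity 4 + 11 = 15.
This cut is saturated, so no flow can exceed 15.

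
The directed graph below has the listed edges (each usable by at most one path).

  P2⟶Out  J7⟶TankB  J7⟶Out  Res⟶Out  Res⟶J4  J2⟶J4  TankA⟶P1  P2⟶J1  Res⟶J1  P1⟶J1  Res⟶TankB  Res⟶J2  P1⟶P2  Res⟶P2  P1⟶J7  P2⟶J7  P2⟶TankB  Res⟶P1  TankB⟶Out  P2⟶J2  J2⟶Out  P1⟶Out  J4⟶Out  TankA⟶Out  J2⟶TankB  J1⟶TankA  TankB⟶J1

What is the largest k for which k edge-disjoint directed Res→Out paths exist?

7

Assign every edge capacity 1; by Menger, the answer equals the max flow.
Path Res→Out (+1); total 1.
Path Res→P1→Out (+1); total 2.
Path Res→P2→Out (+1); total 3.
Path Res→J2→Out (+1); total 4.
Path Res→TankB→Out (+1); total 5.
Path Res→J4→Out (+1); total 6.
Path Res→J1→TankA→Out (+1); total 7.
No residual Res→Out path; max flow = 7.
Certifying cut of size 7: {Res→J1, Res→J2, Res→J4, Res→Out, Res→P1, Res→P2, Res→TankB}.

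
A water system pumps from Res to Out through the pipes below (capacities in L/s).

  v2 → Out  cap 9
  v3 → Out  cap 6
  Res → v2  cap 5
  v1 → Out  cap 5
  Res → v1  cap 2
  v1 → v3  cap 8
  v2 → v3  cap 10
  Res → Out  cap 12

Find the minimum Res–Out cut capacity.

19

Augment Res→Out: bottleneck 12, flow now 12.
Augment Res→v1→Out: bottleneck 2, flow now 14.
Augment Res→v2→Out: bottleneck 5, flow now 19.
No augmenting path remains; maximum flow = 19.
By max-flow min-cut, the minimum cut capacity equals the max flow.
In the residual graph, reachable from Res: {Res}.
Min-cut edges: Res→v1 (2), Res→v2 (5), Res→Out (12); capacity 2 + 5 + 12 = 19.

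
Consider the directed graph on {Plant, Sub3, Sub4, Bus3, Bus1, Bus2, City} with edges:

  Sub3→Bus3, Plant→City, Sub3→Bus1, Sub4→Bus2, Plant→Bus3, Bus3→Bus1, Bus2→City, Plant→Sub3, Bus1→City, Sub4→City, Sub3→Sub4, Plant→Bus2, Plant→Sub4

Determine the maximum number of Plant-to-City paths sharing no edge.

4

Assign every edge capacity 1; by Menger, the answer equals the max flow.
Path Plant→City (+1); total 1.
Path Plant→Sub4→City (+1); total 2.
Path Plant→Bus2→City (+1); total 3.
Path Plant→Sub3→Bus1→City (+1); total 4.
No residual Plant→City path; max flow = 4.
Certifying cut of size 4: {Bus1→City, Bus2→City, Plant→City, Sub4→City}.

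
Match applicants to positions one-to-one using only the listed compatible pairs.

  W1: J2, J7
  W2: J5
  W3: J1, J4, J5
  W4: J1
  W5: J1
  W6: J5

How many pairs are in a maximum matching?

Unit-capacity flow: source→left, listed edges, right→sink; max matching = max flow.
Augmenting path W1→J2 (+1); matched 1.
Augmenting path W2→J5 (+1); matched 2.
Augmenting path W3→J1 (+1); matched 3.
Augmenting path W4→J1→W3→J4 (+1); matched 4.
No augmenting path remains; maximum matching = 4.
König certificate: {W1, W3, J1, J5} is a vertex cover of size 4 (every listed pair touches it), so no matching can be larger.

4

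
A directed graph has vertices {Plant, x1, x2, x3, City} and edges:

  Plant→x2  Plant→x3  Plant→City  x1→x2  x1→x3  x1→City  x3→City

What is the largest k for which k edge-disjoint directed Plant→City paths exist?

2

Assign every edge capacity 1; by Menger, the answer equals the max flow.
Path Plant→City (+1); total 1.
Path Plant→x3→City (+1); total 2.
No residual Plant→City path; max flow = 2.
Certifying cut of size 2: {Plant→City, Plant→x3}.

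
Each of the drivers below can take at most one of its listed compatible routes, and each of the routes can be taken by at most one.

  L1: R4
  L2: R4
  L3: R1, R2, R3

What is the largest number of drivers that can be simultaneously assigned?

2

Unit-capacity flow: source→left, listed edges, right→sink; max matching = max flow.
Augmenting path L1→R4 (+1); matched 1.
Augmenting path L3→R1 (+1); matched 2.
No augmenting path remains; maximum matching = 2.
König certificate: {L3, R4} is a vertex cover of size 2 (every listed pair touches it), so no matching can be larger.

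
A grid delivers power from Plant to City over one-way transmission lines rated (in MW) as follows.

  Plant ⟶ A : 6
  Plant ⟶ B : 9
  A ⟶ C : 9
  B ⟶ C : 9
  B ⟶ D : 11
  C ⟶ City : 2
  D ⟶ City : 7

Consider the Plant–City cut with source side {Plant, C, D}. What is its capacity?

Edges leaving {Plant, C, D}: Plant→A (6), Plant→B (9), C→City (2), D→City (7).
Cut capacity = 6 + 9 + 2 + 7 = 24.

24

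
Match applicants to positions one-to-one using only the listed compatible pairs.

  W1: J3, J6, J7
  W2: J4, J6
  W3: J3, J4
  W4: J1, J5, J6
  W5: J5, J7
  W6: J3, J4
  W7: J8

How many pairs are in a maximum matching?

Unit-capacity flow: source→left, listed edges, right→sink; max matching = max flow.
Augmenting path W1→J3 (+1); matched 1.
Augmenting path W2→J4 (+1); matched 2.
Augmenting path W4→J1 (+1); matched 3.
Augmenting path W5→J5 (+1); matched 4.
Augmenting path W7→J8 (+1); matched 5.
Augmenting path W3→J3→W1→J6 (+1); matched 6.
Augmenting path W6→J4→W2→J6→W1→J7 (+1); matched 7.
No augmenting path remains; maximum matching = 7.
König certificate: {W1, W2, W3, W4, W5, W6, W7} is a vertex cover of size 7 (every listed pair touches it), so no matching can be larger.

7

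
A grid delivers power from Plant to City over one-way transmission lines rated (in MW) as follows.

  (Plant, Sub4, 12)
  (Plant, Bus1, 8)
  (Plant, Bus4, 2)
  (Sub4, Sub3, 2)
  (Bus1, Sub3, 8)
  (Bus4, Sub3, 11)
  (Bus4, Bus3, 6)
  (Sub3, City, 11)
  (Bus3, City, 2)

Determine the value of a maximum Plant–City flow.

12

Augment Plant→Sub4→Sub3→City: bottleneck 2, flow now 2.
Augment Plant→Bus1→Sub3→City: bottleneck 8, flow now 10.
Augment Plant→Bus4→Sub3→City: bottleneck 1, flow now 11.
Augment Plant→Bus4→Bus3→City: bottleneck 1, flow now 12.
No augmenting path remains; maximum flow = 12.
In the residual graph, reachable from Plant: {Plant, Sub4}.
Min-cut edges: Plant→Bus1 (8), Plant→Bus4 (2), Sub4→Sub3 (2); capacity 8 + 2 + 2 = 12.
This cut is saturated, so no flow can exceed 12.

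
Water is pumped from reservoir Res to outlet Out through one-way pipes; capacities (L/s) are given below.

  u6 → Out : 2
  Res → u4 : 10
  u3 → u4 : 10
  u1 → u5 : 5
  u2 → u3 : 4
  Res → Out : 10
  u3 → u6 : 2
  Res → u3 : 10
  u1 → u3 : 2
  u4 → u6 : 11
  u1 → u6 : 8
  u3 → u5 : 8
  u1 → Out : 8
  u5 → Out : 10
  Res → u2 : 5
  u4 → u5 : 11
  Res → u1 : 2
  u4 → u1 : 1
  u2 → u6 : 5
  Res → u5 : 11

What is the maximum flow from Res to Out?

Augment Res→Out: bottleneck 10, flow now 10.
Augment Res→u1→Out: bottleneck 2, flow now 12.
Augment Res→u5→Out: bottleneck 10, flow now 22.
Augment Res→u2→u6→Out: bottleneck 2, flow now 24.
Augment Res→u4→u1→Out: bottleneck 1, flow now 25.
No augmenting path remains; maximum flow = 25.
In the residual graph, reachable from Res: {Res, u2, u3, u4, u5, u6}.
Min-cut edges: Res→u1 (2), Res→Out (10), u4→u1 (1), u5→Out (10), u6→Out (2); capacity 2 + 10 + 1 + 10 + 2 = 25.
This cut is saturated, so no flow can exceed 25.

25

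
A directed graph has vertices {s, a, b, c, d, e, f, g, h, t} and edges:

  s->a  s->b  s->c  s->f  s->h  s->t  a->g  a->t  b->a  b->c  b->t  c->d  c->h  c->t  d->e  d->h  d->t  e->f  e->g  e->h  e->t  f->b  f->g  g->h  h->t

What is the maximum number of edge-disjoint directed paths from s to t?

Assign every edge capacity 1; by Menger, the answer equals the max flow.
Path s→t (+1); total 1.
Path s→a→t (+1); total 2.
Path s→b→t (+1); total 3.
Path s→c→t (+1); total 4.
Path s→h→t (+1); total 5.
Path s→f→b→c→d→t (+1); total 6.
No residual s→t path; max flow = 6.
Certifying cut of size 6: {s→a, s→b, s→c, s→f, s→h, s→t}.

6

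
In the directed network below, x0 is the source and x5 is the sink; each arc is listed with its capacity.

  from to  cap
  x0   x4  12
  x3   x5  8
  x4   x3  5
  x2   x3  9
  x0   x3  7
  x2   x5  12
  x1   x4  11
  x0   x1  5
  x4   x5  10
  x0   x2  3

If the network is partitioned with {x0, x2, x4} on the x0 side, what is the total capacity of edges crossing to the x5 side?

Edges leaving {x0, x2, x4}: x0→x1 (5), x0→x3 (7), x2→x3 (9), x2→x5 (12), x4→x3 (5), x4→x5 (10).
Cut capacity = 5 + 7 + 9 + 12 + 5 + 10 = 48.

48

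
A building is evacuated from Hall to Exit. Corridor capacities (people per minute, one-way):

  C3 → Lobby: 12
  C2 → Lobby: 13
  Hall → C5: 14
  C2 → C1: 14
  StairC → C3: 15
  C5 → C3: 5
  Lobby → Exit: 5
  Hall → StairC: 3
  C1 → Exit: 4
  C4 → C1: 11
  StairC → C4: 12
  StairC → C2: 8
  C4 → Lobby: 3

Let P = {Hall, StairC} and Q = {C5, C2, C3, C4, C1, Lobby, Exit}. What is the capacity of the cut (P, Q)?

Edges leaving {Hall, StairC}: Hall→C5 (14), StairC→C2 (8), StairC→C3 (15), StairC→C4 (12).
Cut capacity = 14 + 8 + 15 + 12 = 49.

49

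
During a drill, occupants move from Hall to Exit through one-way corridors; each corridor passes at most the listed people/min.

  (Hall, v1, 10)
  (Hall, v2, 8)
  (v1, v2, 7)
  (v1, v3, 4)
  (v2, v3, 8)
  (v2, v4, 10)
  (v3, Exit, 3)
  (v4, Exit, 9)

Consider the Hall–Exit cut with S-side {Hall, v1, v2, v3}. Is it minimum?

No — its capacity is 13, but the minimum cut has capacity 12.

Given cut capacity: 10 + 3 = 13.
Augment Hall→v1→v3→Exit: bottleneck 3, flow now 3.
Augment Hall→v2→v4→Exit: bottleneck 8, flow now 11.
Augment Hall→v1→v2→v4→Exit: bottleneck 1, flow now 12.
No augmenting path remains; maximum flow = 12.
In the residual graph, reachable from Hall: {Hall, v1, v2, v3, v4}.
Min-cut edges: v3→Exit (3), v4→Exit (9); capacity 3 + 9 = 12.
Cut capacity 13 exceeds the max flow 12, so it is not minimum.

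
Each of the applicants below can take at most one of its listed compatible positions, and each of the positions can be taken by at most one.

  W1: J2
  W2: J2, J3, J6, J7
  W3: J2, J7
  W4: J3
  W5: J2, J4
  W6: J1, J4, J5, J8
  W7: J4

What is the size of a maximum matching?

Unit-capacity flow: source→left, listed edges, right→sink; max matching = max flow.
Augmenting path W1→J2 (+1); matched 1.
Augmenting path W2→J3 (+1); matched 2.
Augmenting path W3→J7 (+1); matched 3.
Augmenting path W5→J4 (+1); matched 4.
Augmenting path W6→J1 (+1); matched 5.
Augmenting path W4→J3→W2→J6 (+1); matched 6.
No augmenting path remains; maximum matching = 6.
König certificate: {W2, W3, W4, W6, J2, J4} is a vertex cover of size 6 (every listed pair touches it), so no matching can be larger.

6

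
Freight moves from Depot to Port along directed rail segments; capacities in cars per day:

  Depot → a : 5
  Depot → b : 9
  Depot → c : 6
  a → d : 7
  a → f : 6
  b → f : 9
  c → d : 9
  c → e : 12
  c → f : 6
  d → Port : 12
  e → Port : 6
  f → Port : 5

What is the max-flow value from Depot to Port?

16

Augment Depot→a→d→Port: bottleneck 5, flow now 5.
Augment Depot→b→f→Port: bottleneck 5, flow now 10.
Augment Depot→c→d→Port: bottleneck 6, flow now 16.
No augmenting path remains; maximum flow = 16.
In the residual graph, reachable from Depot: {Depot, b, f}.
Min-cut edges: Depot→a (5), Depot→c (6), f→Port (5); capacity 5 + 6 + 5 = 16.
This cut is saturated, so no flow can exceed 16.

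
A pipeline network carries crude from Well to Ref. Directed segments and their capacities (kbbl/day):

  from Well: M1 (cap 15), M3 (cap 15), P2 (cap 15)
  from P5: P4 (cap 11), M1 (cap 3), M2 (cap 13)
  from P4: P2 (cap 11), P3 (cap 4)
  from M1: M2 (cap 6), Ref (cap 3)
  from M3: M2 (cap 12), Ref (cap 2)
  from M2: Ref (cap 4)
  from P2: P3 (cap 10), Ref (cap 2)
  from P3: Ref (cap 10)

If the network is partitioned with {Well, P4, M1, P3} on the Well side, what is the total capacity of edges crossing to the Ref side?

Edges leaving {Well, P4, M1, P3}: Well→M3 (15), Well→P2 (15), P4→P2 (11), M1→M2 (6), M1→Ref (3), P3→Ref (10).
Cut capacity = 15 + 15 + 11 + 6 + 3 + 10 = 60.

60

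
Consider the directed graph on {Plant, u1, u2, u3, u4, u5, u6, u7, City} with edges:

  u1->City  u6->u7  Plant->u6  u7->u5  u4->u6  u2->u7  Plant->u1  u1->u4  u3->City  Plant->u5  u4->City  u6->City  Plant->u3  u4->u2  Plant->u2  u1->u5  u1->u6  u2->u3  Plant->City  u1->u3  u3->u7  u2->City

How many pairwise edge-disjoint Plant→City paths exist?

Assign every edge capacity 1; by Menger, the answer equals the max flow.
Path Plant→City (+1); total 1.
Path Plant→u1→City (+1); total 2.
Path Plant→u2→City (+1); total 3.
Path Plant→u3→City (+1); total 4.
Path Plant→u6→City (+1); total 5.
No residual Plant→City path; max flow = 5.
Certifying cut of size 5: {Plant→City, Plant→u1, Plant→u2, Plant→u3, Plant→u6}.

5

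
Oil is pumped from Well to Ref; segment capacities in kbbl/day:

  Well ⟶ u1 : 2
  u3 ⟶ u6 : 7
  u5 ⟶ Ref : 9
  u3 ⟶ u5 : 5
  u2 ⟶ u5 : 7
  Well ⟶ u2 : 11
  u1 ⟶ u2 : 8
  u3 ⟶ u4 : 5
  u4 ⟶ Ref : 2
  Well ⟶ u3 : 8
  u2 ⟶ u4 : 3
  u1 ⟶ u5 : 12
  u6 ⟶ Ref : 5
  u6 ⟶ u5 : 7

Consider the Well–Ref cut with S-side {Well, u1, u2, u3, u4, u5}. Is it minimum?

Given cut capacity: 7 + 2 + 9 = 18.
Augment Well→u1→u5→Ref: bottleneck 2, flow now 2.
Augment Well→u2→u4→Ref: bottleneck 2, flow now 4.
Augment Well→u2→u5→Ref: bottleneck 7, flow now 11.
Augment Well→u3→u6→Ref: bottleneck 5, flow now 16.
No augmenting path remains; maximum flow = 16.
In the residual graph, reachable from Well: {Well, u1, u2, u3, u4, u5, u6}.
Min-cut edges: u4→Ref (2), u5→Ref (9), u6→Ref (5); capacity 2 + 9 + 5 = 16.
Cut capacity 18 exceeds the max flow 16, so it is not minimum.

No — its capacity is 18, but the minimum cut has capacity 16.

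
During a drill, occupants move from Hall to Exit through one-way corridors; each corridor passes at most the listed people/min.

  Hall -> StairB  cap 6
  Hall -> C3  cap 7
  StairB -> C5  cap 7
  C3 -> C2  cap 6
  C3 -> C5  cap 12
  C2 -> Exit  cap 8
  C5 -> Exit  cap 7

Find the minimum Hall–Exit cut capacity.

13

Augment Hall→StairB→C5→Exit: bottleneck 6, flow now 6.
Augment Hall→C3→C2→Exit: bottleneck 6, flow now 12.
Augment Hall→C3→C5→Exit: bottleneck 1, flow now 13.
No augmenting path remains; maximum flow = 13.
By max-flow min-cut, the minimum cut capacity equals the max flow.
In the residual graph, reachable from Hall: {Hall}.
Min-cut edges: Hall→StairB (6), Hall→C3 (7); capacity 6 + 7 = 13.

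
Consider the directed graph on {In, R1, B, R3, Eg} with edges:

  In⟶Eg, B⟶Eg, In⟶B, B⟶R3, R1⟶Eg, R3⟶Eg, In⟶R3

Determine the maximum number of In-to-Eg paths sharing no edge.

3

Assign every edge capacity 1; by Menger, the answer equals the max flow.
Path In→Eg (+1); total 1.
Path In→B→Eg (+1); total 2.
Path In→R3→Eg (+1); total 3.
No residual In→Eg path; max flow = 3.
Certifying cut of size 3: {In→B, In→Eg, In→R3}.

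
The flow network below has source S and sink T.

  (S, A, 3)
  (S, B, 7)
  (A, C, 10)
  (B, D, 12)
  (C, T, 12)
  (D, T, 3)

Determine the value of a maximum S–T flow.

Augment S→A→C→T: bottleneck 3, flow now 3.
Augment S→B→D→T: bottleneck 3, flow now 6.
No augmenting path remains; maximum flow = 6.
In the residual graph, reachable from S: {S, B, D}.
Min-cut edges: S→A (3), D→T (3); capacity 3 + 3 = 6.
This cut is saturated, so no flow can exceed 6.

6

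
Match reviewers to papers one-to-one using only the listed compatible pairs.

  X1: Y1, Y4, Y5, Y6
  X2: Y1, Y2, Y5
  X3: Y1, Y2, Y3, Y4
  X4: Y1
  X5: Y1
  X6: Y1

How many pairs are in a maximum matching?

4

Unit-capacity flow: source→left, listed edges, right→sink; max matching = max flow.
Augmenting path X1→Y1 (+1); matched 1.
Augmenting path X2→Y2 (+1); matched 2.
Augmenting path X3→Y3 (+1); matched 3.
Augmenting path X4→Y1→X1→Y4 (+1); matched 4.
No augmenting path remains; maximum matching = 4.
König certificate: {X1, X2, X3, Y1} is a vertex cover of size 4 (every listed pair touches it), so no matching can be larger.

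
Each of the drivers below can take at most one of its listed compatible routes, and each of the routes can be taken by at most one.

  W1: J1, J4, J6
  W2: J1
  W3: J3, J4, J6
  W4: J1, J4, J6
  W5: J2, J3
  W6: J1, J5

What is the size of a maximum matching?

6

Unit-capacity flow: source→left, listed edges, right→sink; max matching = max flow.
Augmenting path W1→J1 (+1); matched 1.
Augmenting path W3→J3 (+1); matched 2.
Augmenting path W4→J4 (+1); matched 3.
Augmenting path W5→J2 (+1); matched 4.
Augmenting path W6→J5 (+1); matched 5.
Augmenting path W2→J1→W1→J6 (+1); matched 6.
No augmenting path remains; maximum matching = 6.
König certificate: {W1, W2, W3, W4, W5, W6} is a vertex cover of size 6 (every listed pair touches it), so no matching can be larger.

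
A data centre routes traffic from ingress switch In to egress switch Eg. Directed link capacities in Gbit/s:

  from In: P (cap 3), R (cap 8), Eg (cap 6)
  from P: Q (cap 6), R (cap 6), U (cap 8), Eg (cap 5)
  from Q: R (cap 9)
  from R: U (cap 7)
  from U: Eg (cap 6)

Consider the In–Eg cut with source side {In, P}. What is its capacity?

39

Edges leaving {In, P}: In→R (8), In→Eg (6), P→Q (6), P→R (6), P→U (8), P→Eg (5).
Cut capacity = 8 + 6 + 6 + 6 + 8 + 5 = 39.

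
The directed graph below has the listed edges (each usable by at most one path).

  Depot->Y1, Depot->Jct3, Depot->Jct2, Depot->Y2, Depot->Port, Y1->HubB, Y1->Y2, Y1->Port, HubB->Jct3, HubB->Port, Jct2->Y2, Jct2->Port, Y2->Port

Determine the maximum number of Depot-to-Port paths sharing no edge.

4

Assign every edge capacity 1; by Menger, the answer equals the max flow.
Path Depot→Port (+1); total 1.
Path Depot→Y1→Port (+1); total 2.
Path Depot→Jct2→Port (+1); total 3.
Path Depot→Y2→Port (+1); total 4.
No residual Depot→Port path; max flow = 4.
Certifying cut of size 4: {Depot→Jct2, Depot→Port, Depot→Y1, Depot→Y2}.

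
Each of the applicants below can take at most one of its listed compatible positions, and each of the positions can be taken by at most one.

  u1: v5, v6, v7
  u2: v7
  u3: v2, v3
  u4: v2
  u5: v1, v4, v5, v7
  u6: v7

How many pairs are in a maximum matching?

Unit-capacity flow: source→left, listed edges, right→sink; max matching = max flow.
Augmenting path u1→v5 (+1); matched 1.
Augmenting path u2→v7 (+1); matched 2.
Augmenting path u3→v2 (+1); matched 3.
Augmenting path u5→v1 (+1); matched 4.
Augmenting path u4→v2→u3→v3 (+1); matched 5.
No augmenting path remains; maximum matching = 5.
König certificate: {u1, u3, u4, u5, v7} is a vertex cover of size 5 (every listed pair touches it), so no matching can be larger.

5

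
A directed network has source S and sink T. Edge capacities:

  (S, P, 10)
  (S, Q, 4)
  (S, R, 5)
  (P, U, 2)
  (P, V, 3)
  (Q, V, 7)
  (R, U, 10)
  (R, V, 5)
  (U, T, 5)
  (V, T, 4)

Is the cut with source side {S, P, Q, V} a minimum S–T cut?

Given cut capacity: 5 + 2 + 4 = 11.
Augment S→P→U→T: bottleneck 2, flow now 2.
Augment S→P→V→T: bottleneck 3, flow now 5.
Augment S→Q→V→T: bottleneck 1, flow now 6.
Augment S→R→U→T: bottleneck 3, flow now 9.
No augmenting path remains; maximum flow = 9.
In the residual graph, reachable from S: {S, P, Q, R, U, V}.
Min-cut edges: U→T (5), V→T (4); capacity 5 + 4 = 9.
Cut capacity 11 exceeds the max flow 9, so it is not minimum.

No — its capacity is 11, but the minimum cut has capacity 9.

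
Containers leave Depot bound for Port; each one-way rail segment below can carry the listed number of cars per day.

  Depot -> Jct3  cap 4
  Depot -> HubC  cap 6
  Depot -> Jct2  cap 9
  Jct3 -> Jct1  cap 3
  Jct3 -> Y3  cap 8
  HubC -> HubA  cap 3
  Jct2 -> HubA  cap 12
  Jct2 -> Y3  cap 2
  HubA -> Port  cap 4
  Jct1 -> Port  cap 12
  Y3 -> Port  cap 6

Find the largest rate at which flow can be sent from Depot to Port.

10

Augment Depot→Jct3→Jct1→Port: bottleneck 3, flow now 3.
Augment Depot→Jct3→Y3→Port: bottleneck 1, flow now 4.
Augment Depot→HubC→HubA→Port: bottleneck 3, flow now 7.
Augment Depot→Jct2→HubA→Port: bottleneck 1, flow now 8.
Augment Depot→Jct2→Y3→Port: bottleneck 2, flow now 10.
No augmenting path remains; maximum flow = 10.
In the residual graph, reachable from Depot: {Depot, HubC, Jct2, HubA}.
Min-cut edges: Depot→Jct3 (4), Jct2→Y3 (2), HubA→Port (4); capacity 4 + 2 + 4 = 10.
This cut is saturated, so no flow can exceed 10.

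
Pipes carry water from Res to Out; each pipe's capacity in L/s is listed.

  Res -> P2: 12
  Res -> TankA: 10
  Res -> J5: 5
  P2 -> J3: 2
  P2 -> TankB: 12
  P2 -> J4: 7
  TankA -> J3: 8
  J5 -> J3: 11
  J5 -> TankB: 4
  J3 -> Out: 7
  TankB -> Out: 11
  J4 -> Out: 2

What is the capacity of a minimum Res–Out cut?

Augment Res→P2→J3→Out: bottleneck 2, flow now 2.
Augment Res→P2→TankB→Out: bottleneck 10, flow now 12.
Augment Res→TankA→J3→Out: bottleneck 5, flow now 17.
Augment Res→J5→TankB→Out: bottleneck 1, flow now 18.
Augment Res→TankA→J3→P2→J4→Out: bottleneck 2, flow now 20. (uses reverse residual edge)
No augmenting path remains; maximum flow = 20.
By max-flow min-cut, the minimum cut capacity equals the max flow.
In the residual graph, reachable from Res: {Res, P2, TankA, J5, J3, TankB, J4}.
Min-cut edges: J3→Out (7), TankB→Out (11), J4→Out (2); capacity 7 + 11 + 2 = 20.

20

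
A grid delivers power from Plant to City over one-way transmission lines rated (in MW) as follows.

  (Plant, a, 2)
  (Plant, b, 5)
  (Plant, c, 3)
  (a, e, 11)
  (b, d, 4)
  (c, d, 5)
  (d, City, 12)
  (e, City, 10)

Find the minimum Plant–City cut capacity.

9

Augment Plant→a→e→City: bottleneck 2, flow now 2.
Augment Plant→b→d→City: bottleneck 4, flow now 6.
Augment Plant→c→d→City: bottleneck 3, flow now 9.
No augmenting path remains; maximum flow = 9.
By max-flow min-cut, the minimum cut capacity equals the max flow.
In the residual graph, reachable from Plant: {Plant, b}.
Min-cut edges: Plant→a (2), Plant→c (3), b→d (4); capacity 2 + 3 + 4 = 9.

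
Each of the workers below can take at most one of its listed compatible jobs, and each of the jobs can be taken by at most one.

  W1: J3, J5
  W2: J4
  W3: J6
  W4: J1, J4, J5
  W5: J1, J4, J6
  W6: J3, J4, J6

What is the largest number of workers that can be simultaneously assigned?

Unit-capacity flow: source→left, listed edges, right→sink; max matching = max flow.
Augmenting path W1→J3 (+1); matched 1.
Augmenting path W2→J4 (+1); matched 2.
Augmenting path W3→J6 (+1); matched 3.
Augmenting path W4→J1 (+1); matched 4.
Augmenting path W5→J1→W4→J5 (+1); matched 5.
No augmenting path remains; maximum matching = 5.
König certificate: {J1, J3, J4, J5, J6} is a vertex cover of size 5 (every listed pair touches it), so no matching can be larger.

5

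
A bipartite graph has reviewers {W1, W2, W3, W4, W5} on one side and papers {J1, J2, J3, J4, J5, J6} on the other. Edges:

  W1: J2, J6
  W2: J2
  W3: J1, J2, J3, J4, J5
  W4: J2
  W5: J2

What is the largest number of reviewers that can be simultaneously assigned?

3

Unit-capacity flow: source→left, listed edges, right→sink; max matching = max flow.
Augmenting path W1→J2 (+1); matched 1.
Augmenting path W3→J1 (+1); matched 2.
Augmenting path W2→J2→W1→J6 (+1); matched 3.
No augmenting path remains; maximum matching = 3.
König certificate: {W1, W3, J2} is a vertex cover of size 3 (every listed pair touches it), so no matching can be larger.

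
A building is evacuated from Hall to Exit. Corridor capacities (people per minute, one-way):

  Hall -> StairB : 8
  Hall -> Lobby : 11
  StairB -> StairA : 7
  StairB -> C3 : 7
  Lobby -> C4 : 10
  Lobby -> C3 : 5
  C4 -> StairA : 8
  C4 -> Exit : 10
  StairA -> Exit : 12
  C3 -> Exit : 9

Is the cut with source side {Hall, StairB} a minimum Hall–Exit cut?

Given cut capacity: 11 + 7 + 7 = 25.
Augment Hall→StairB→StairA→Exit: bottleneck 7, flow now 7.
Augment Hall→StairB→C3→Exit: bottleneck 1, flow now 8.
Augment Hall→Lobby→C4→Exit: bottleneck 10, flow now 18.
Augment Hall→Lobby→C3→Exit: bottleneck 1, flow now 19.
No augmenting path remains; maximum flow = 19.
In the residual graph, reachable from Hall: {Hall}.
Min-cut edges: Hall→StairB (8), Hall→Lobby (11); capacity 8 + 11 = 19.
Cut capacity 25 exceeds the max flow 19, so it is not minimum.

No — its capacity is 25, but the minimum cut has capacity 19.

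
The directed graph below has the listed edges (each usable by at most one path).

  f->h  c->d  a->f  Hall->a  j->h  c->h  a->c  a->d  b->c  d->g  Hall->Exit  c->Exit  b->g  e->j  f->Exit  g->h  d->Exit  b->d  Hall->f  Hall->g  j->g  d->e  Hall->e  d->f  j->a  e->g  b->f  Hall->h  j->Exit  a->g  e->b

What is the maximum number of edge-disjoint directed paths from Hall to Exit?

4

Assign every edge capacity 1; by Menger, the answer equals the max flow.
Path Hall→Exit (+1); total 1.
Path Hall→f→Exit (+1); total 2.
Path Hall→a→c→Exit (+1); total 3.
Path Hall→e→j→Exit (+1); total 4.
No residual Hall→Exit path; max flow = 4.
Certifying cut of size 4: {Hall→Exit, Hall→a, Hall→e, Hall→f}.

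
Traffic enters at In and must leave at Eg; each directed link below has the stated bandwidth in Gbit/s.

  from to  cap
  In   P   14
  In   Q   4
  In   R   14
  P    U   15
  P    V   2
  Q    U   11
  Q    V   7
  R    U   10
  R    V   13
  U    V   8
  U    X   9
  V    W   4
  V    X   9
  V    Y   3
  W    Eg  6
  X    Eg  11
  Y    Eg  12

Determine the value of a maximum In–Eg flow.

18

Augment In→P→U→X→Eg: bottleneck 9, flow now 9.
Augment In→P→V→W→Eg: bottleneck 2, flow now 11.
Augment In→Q→V→W→Eg: bottleneck 2, flow now 13.
Augment In→Q→V→X→Eg: bottleneck 2, flow now 15.
Augment In→R→V→Y→Eg: bottleneck 3, flow now 18.
No augmenting path remains; maximum flow = 18.
In the residual graph, reachable from In: {In, P, Q, R, U, V, X}.
Min-cut edges: V→W (4), V→Y (3), X→Eg (11); capacity 4 + 3 + 11 = 18.
This cut is saturated, so no flow can exceed 18.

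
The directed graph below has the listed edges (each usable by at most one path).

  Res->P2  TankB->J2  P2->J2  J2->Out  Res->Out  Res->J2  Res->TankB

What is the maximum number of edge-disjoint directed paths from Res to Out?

Assign every edge capacity 1; by Menger, the answer equals the max flow.
Path Res→Out (+1); total 1.
Path Res→J2→Out (+1); total 2.
No residual Res→Out path; max flow = 2.
Certifying cut of size 2: {J2→Out, Res→Out}.

2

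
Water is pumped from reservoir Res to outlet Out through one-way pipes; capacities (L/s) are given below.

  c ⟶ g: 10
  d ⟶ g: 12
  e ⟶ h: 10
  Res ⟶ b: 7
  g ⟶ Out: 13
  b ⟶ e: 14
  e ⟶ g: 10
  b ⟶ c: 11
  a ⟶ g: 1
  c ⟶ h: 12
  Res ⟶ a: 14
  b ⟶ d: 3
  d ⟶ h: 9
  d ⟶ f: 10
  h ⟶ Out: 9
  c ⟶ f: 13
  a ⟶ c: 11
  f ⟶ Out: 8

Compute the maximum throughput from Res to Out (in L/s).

Augment Res→a→g→Out: bottleneck 1, flow now 1.
Augment Res→a→c→f→Out: bottleneck 8, flow now 9.
Augment Res→a→c→g→Out: bottleneck 3, flow now 12.
Augment Res→b→c→g→Out: bottleneck 7, flow now 19.
No augmenting path remains; maximum flow = 19.
In the residual graph, reachable from Res: {Res, a}.
Min-cut edges: Res→b (7), a→c (11), a→g (1); capacity 7 + 11 + 1 = 19.
This cut is saturated, so no flow can exceed 19.

19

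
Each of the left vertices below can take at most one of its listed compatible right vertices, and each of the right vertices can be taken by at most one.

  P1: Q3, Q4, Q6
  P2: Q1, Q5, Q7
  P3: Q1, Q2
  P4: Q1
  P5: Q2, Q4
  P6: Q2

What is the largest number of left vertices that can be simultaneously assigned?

Unit-capacity flow: source→left, listed edges, right→sink; max matching = max flow.
Augmenting path P1→Q3 (+1); matched 1.
Augmenting path P2→Q1 (+1); matched 2.
Augmenting path P3→Q2 (+1); matched 3.
Augmenting path P5→Q4 (+1); matched 4.
Augmenting path P4→Q1→P2→Q5 (+1); matched 5.
No augmenting path remains; maximum matching = 5.
König certificate: {P1, P2, P5, Q1, Q2} is a vertex cover of size 5 (every listed pair touches it), so no matching can be larger.

5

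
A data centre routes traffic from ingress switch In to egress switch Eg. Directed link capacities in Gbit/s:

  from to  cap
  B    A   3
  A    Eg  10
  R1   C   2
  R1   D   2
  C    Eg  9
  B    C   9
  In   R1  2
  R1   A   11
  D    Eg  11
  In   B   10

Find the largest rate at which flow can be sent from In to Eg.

Augment In→R1→A→Eg: bottleneck 2, flow now 2.
Augment In→B→A→Eg: bottleneck 3, flow now 5.
Augment In→B→C→Eg: bottleneck 7, flow now 12.
No augmenting path remains; maximum flow = 12.
In the residual graph, reachable from In: {In}.
Min-cut edges: In→R1 (2), In→B (10); capacity 2 + 10 = 12.
This cut is saturated, so no flow can exceed 12.

12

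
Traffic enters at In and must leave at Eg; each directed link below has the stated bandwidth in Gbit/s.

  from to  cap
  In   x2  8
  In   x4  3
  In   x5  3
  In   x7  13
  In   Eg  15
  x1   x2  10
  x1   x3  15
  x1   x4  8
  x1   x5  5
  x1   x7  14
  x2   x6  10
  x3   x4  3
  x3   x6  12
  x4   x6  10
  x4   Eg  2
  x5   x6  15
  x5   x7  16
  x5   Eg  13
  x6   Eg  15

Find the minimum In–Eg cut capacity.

29

Augment In→Eg: bottleneck 15, flow now 15.
Augment In→x4→Eg: bottleneck 2, flow now 17.
Augment In→x5→Eg: bottleneck 3, flow now 20.
Augment In→x2→x6→Eg: bottleneck 8, flow now 28.
Augment In→x4→x6→Eg: bottleneck 1, flow now 29.
No augmenting path remains; maximum flow = 29.
By max-flow min-cut, the minimum cut capacity equals the max flow.
In the residual graph, reachable from In: {In, x7}.
Min-cut edges: In→x2 (8), In→x4 (3), In→x5 (3), In→Eg (15); capacity 8 + 3 + 3 + 15 = 29.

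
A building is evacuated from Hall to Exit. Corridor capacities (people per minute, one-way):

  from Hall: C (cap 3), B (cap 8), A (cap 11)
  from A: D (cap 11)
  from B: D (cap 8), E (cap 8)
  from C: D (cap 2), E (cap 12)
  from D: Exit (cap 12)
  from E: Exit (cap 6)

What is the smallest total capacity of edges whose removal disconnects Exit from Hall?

Augment Hall→A→D→Exit: bottleneck 11, flow now 11.
Augment Hall→B→D→Exit: bottleneck 1, flow now 12.
Augment Hall→B→E→Exit: bottleneck 6, flow now 18.
No augmenting path remains; maximum flow = 18.
By max-flow min-cut, the minimum cut capacity equals the max flow.
In the residual graph, reachable from Hall: {Hall, A, B, C, D, E}.
Min-cut edges: D→Exit (12), E→Exit (6); capacity 12 + 6 = 18.

18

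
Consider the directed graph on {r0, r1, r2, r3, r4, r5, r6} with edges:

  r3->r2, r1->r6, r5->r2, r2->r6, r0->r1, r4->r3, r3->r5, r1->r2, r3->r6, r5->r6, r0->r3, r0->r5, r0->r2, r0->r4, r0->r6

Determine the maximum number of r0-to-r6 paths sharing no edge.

Assign every edge capacity 1; by Menger, the answer equals the max flow.
Path r0→r6 (+1); total 1.
Path r0→r1→r6 (+1); total 2.
Path r0→r2→r6 (+1); total 3.
Path r0→r3→r6 (+1); total 4.
Path r0→r5→r6 (+1); total 5.
No residual r0→r6 path; max flow = 5.
Certifying cut of size 5: {r0→r1, r0→r6, r2→r6, r3→r6, r5→r6}.

5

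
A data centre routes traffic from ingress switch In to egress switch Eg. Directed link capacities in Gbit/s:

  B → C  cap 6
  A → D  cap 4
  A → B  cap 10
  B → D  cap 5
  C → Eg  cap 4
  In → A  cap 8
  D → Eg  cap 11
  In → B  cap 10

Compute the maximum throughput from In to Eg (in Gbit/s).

Augment In→A→D→Eg: bottleneck 4, flow now 4.
Augment In→B→C→Eg: bottleneck 4, flow now 8.
Augment In→B→D→Eg: bottleneck 5, flow now 13.
No augmenting path remains; maximum flow = 13.
In the residual graph, reachable from In: {In, A, B, C}.
Min-cut edges: A→D (4), B→D (5), C→Eg (4); capacity 4 + 5 + 4 = 13.
This cut is saturated, so no flow can exceed 13.

13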